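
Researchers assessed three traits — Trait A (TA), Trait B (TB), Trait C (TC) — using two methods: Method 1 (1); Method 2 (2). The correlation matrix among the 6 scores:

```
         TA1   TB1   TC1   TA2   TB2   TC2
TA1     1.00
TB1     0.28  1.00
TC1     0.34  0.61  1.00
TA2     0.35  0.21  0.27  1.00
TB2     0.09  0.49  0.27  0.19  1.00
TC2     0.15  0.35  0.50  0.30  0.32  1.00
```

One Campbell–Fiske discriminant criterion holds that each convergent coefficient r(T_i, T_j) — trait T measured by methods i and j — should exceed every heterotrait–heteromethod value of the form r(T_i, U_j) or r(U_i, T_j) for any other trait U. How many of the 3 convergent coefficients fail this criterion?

0

Each convergent coefficient versus the relevant comparison correlations:
TA (methods 1·2): 0.35 vs {0.09, 0.21, 0.15, 0.27} → pass.
TB (methods 1·2): 0.49 vs {0.21, 0.09, 0.35, 0.27} → pass.
TC (methods 1·2): 0.50 vs {0.27, 0.15, 0.27, 0.35} → pass.
0 of 3 fail.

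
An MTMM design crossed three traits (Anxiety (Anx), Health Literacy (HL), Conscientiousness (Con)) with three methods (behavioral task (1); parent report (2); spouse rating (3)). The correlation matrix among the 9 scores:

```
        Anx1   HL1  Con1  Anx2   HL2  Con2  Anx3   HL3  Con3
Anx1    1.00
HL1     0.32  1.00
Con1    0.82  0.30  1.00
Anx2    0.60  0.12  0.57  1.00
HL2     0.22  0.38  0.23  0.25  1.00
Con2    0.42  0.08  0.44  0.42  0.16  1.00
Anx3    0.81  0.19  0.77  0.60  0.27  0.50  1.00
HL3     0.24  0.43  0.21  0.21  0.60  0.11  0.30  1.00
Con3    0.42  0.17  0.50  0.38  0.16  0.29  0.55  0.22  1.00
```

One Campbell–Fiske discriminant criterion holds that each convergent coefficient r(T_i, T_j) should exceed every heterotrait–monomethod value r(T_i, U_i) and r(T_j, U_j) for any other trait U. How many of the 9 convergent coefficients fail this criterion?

Each convergent coefficient versus the relevant comparison correlations:
Anx (methods 1·2): 0.60 vs {0.32, 0.25, 0.82, 0.42} → fail.
Anx (methods 1·3): 0.81 vs {0.32, 0.30, 0.82, 0.55} → fail.
Anx (methods 2·3): 0.60 vs {0.25, 0.30, 0.42, 0.55} → pass.
HL (methods 1·2): 0.38 vs {0.32, 0.25, 0.30, 0.16} → pass.
HL (methods 1·3): 0.43 vs {0.32, 0.30, 0.30, 0.22} → pass.
HL (methods 2·3): 0.60 vs {0.25, 0.30, 0.16, 0.22} → pass.
Con (methods 1·2): 0.44 vs {0.82, 0.42, 0.30, 0.16} → fail.
Con (methods 1·3): 0.50 vs {0.82, 0.55, 0.30, 0.22} → fail.
Con (methods 2·3): 0.29 vs {0.42, 0.55, 0.16, 0.22} → fail.
5 of 9 fail.

5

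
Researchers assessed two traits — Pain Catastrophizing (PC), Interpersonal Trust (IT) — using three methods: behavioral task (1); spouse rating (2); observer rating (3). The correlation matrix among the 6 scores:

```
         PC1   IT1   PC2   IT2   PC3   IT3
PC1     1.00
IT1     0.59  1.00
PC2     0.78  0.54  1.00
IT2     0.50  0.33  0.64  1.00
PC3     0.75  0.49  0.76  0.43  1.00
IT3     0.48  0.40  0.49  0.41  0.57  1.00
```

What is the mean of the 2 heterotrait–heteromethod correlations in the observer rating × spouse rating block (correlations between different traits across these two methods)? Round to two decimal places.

HTHM values (method 3 × method 2): 0.43, 0.49; mean = 0.92/2 = 0.46.

0.46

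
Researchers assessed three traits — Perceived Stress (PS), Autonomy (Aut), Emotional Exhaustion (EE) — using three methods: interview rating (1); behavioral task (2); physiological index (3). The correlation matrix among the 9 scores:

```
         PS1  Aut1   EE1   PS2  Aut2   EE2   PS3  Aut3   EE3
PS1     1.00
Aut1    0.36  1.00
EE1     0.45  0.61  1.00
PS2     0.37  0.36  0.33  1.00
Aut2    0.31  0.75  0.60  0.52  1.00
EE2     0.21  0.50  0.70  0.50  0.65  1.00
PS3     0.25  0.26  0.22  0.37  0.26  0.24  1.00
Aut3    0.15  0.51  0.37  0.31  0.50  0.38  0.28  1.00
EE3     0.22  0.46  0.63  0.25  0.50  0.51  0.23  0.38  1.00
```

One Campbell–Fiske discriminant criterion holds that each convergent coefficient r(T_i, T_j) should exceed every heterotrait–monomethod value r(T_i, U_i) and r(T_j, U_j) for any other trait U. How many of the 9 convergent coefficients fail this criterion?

Convergent coefficients and their comparison sets:
PS (methods 1·2): 0.37 vs {0.36, 0.52, 0.45, 0.50} → fail.
PS (methods 1·3): 0.25 vs {0.36, 0.28, 0.45, 0.23} → fail.
PS (methods 2·3): 0.37 vs {0.52, 0.28, 0.50, 0.23} → fail.
Aut (methods 1·2): 0.75 vs {0.36, 0.52, 0.61, 0.65} → pass.
Aut (methods 1·3): 0.51 vs {0.36, 0.28, 0.61, 0.38} → fail.
Aut (methods 2·3): 0.50 vs {0.52, 0.28, 0.65, 0.38} → fail.
EE (methods 1·2): 0.70 vs {0.45, 0.50, 0.61, 0.65} → pass.
EE (methods 1·3): 0.63 vs {0.45, 0.23, 0.61, 0.38} → pass.
EE (methods 2·3): 0.51 vs {0.50, 0.23, 0.65, 0.38} → fail.
6 of 9 fail.

6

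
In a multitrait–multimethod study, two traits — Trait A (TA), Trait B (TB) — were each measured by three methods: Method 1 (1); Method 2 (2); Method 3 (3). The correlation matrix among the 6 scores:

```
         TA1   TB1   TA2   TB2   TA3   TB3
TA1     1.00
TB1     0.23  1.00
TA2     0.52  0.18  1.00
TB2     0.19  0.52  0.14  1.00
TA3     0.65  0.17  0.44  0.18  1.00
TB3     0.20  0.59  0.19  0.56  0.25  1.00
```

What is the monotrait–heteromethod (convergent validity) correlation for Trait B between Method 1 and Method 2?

0.52

Same trait (TB), different methods: r(TB1, TB2) = 0.52.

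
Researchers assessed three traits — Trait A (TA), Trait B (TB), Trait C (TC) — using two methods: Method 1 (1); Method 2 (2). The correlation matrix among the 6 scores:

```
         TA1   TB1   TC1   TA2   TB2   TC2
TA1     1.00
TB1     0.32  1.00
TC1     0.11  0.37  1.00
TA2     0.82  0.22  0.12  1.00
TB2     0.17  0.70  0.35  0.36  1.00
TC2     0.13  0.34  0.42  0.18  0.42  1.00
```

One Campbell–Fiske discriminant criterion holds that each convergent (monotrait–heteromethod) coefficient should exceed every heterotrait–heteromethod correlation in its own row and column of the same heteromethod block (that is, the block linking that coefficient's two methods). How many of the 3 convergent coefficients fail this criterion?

Each convergent coefficient versus the relevant comparison correlations:
TA (methods 1·2): 0.82 vs {0.17, 0.22, 0.13, 0.12} → pass.
TB (methods 1·2): 0.70 vs {0.22, 0.17, 0.34, 0.35} → pass.
TC (methods 1·2): 0.42 vs {0.12, 0.13, 0.35, 0.34} → pass.
0 of 3 fail.

0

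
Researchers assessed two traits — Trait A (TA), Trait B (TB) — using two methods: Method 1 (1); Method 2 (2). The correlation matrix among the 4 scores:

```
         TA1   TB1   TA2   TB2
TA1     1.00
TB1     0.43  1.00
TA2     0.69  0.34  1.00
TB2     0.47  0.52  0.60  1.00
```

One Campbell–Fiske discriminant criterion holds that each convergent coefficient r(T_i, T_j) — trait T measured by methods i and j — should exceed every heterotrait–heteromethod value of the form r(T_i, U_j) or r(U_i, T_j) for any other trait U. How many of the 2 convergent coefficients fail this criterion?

0

Each convergent coefficient versus the relevant comparison correlations:
TA (methods 1·2): 0.69 vs {0.47, 0.34} → pass.
TB (methods 1·2): 0.52 vs {0.34, 0.47} → pass.
0 of 2 fail.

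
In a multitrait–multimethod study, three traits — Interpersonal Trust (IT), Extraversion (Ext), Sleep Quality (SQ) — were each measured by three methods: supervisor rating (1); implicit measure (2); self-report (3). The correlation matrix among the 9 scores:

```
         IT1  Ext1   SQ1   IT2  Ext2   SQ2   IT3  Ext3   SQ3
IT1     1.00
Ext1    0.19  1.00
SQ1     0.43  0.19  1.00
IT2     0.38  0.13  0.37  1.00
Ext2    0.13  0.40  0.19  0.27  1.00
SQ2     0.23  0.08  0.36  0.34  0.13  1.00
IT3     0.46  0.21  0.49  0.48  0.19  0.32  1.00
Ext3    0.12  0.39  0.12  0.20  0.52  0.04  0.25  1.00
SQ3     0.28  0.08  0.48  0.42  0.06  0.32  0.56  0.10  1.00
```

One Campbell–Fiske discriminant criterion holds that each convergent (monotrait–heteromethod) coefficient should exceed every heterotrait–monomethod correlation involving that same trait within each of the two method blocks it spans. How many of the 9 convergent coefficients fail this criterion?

Each convergent coefficient versus the relevant comparison correlations:
IT (methods 1·2): 0.38 vs {0.19, 0.27, 0.43, 0.34} → fail.
IT (methods 1·3): 0.46 vs {0.19, 0.25, 0.43, 0.56} → fail.
IT (methods 2·3): 0.48 vs {0.27, 0.25, 0.34, 0.56} → fail.
Ext (methods 1·2): 0.40 vs {0.19, 0.27, 0.19, 0.13} → pass.
Ext (methods 1·3): 0.39 vs {0.19, 0.25, 0.19, 0.10} → pass.
Ext (methods 2·3): 0.52 vs {0.27, 0.25, 0.13, 0.10} → pass.
SQ (methods 1·2): 0.36 vs {0.43, 0.34, 0.19, 0.13} → fail.
SQ (methods 1·3): 0.48 vs {0.43, 0.56, 0.19, 0.10} → fail.
SQ (methods 2·3): 0.32 vs {0.34, 0.56, 0.13, 0.10} → fail.
6 of 9 fail.

6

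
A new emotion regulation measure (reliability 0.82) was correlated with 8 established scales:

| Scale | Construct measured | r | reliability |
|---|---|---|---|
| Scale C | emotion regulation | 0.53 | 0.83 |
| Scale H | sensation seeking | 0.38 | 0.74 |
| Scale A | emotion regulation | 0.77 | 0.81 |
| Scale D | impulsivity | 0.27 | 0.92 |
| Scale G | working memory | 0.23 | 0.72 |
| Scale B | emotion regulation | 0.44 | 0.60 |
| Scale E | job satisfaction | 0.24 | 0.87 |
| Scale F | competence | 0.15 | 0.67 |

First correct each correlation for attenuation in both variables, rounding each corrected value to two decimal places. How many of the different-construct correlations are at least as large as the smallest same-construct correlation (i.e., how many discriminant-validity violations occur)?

0

Disattenuated r (r / √(r_scale · r_new)):
  Scale C (conv): 0.53 / √(0.83·0.82) = 0.64
  Scale H (disc): 0.38 / √(0.74·0.82) = 0.49
  Scale A (conv): 0.77 / √(0.81·0.82) = 0.94
  Scale D (disc): 0.27 / √(0.92·0.82) = 0.31
  Scale G (disc): 0.23 / √(0.72·0.82) = 0.30
  Scale B (conv): 0.44 / √(0.60·0.82) = 0.63
  Scale E (disc): 0.24 / √(0.87·0.82) = 0.28
  Scale F (disc): 0.15 / √(0.67·0.82) = 0.20
Smallest convergent = 0.63. Discriminant values: 0.49, 0.31, 0.30, 0.28, 0.20; count ≥ 0.63 → 0.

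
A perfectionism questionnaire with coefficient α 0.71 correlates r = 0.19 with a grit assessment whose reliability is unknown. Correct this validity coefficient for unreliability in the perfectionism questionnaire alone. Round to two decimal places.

0.23

Single correction: r_c = r_obs / √r_xx = 0.19 / √0.71 = 0.19 / 0.8426 ≈ 0.23.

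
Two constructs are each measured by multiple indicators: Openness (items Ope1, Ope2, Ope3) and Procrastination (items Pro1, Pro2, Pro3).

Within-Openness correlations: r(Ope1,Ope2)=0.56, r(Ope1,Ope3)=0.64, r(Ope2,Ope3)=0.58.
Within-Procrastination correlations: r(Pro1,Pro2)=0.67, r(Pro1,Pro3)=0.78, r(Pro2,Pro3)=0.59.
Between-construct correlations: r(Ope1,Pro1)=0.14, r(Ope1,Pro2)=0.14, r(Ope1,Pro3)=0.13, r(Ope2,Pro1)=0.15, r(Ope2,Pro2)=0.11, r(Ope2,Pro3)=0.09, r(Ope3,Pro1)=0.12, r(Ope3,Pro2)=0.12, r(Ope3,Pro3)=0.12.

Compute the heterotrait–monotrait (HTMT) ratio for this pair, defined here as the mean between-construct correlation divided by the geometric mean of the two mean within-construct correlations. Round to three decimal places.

0.196

Mean between = 1.12/9 = 0.1244.
Mean within-Ope = 1.78/3 = 0.5933; mean within-Pro = 2.04/3 = 0.6800.
Geometric mean = √(0.5933 × 0.6800) = 0.6352.
HTMT = 0.1244 / 0.6352 = 0.196.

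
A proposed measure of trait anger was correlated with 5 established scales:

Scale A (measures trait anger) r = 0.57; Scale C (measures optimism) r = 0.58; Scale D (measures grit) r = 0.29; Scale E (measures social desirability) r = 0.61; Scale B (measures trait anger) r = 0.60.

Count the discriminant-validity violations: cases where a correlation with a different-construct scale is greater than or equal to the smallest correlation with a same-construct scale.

2

Convergent (same construct = trait anger): Scale A, Scale B.
Smallest convergent = 0.57. Discriminant values: 0.58, 0.29, 0.61; count ≥ 0.57 → 2.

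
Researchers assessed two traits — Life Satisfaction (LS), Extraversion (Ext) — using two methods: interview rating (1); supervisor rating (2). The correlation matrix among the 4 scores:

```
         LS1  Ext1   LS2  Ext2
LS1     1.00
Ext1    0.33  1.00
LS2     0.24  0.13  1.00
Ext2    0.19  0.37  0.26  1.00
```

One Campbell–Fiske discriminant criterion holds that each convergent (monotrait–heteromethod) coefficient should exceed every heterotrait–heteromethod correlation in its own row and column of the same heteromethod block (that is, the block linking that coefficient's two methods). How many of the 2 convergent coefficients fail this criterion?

Convergent coefficients and their comparison sets:
LS (methods 1·2): 0.24 vs {0.19, 0.13} → pass.
Ext (methods 1·2): 0.37 vs {0.13, 0.19} → pass.
0 of 2 fail.

0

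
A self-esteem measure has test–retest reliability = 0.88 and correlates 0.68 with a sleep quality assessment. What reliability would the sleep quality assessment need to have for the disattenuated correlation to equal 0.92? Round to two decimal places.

r_true = r_obs / √(r_xx · r_yy) ⇒ 0.92 = 0.68 / √(0.88 · r_yy).
√(0.88 · r_yy) = 0.68 / 0.92 = 0.7391; 0.88 · r_yy = 0.5463; r_yy = 0.5463 / 0.88 ≈ 0.62.

0.62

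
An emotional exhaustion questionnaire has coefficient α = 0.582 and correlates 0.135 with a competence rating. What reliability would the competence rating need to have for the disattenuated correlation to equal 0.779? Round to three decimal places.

r_true = r_obs / √(r_xx · r_yy) ⇒ 0.779 = 0.135 / √(0.582 · r_yy).
√(0.582 · r_yy) = 0.135 / 0.779 = 0.1733; 0.582 · r_yy = 0.0300; r_yy = 0.0300 / 0.582 ≈ 0.052.

0.052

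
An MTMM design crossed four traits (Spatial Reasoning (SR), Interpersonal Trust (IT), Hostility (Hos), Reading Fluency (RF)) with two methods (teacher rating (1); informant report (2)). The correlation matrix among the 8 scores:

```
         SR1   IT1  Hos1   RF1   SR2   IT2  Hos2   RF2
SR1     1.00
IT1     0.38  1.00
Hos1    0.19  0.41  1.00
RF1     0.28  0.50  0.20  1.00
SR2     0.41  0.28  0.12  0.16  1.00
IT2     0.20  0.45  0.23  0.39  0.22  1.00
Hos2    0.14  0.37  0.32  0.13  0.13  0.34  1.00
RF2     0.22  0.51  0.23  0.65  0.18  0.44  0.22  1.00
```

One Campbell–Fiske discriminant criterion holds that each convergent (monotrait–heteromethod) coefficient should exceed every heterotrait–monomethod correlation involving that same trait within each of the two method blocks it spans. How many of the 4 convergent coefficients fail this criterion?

2

Each convergent coefficient versus the relevant comparison correlations:
SR (methods 1·2): 0.41 vs {0.38, 0.22, 0.19, 0.13, 0.28, 0.18} → pass.
IT (methods 1·2): 0.45 vs {0.38, 0.22, 0.41, 0.34, 0.50, 0.44} → fail.
Hos (methods 1·2): 0.32 vs {0.19, 0.13, 0.41, 0.34, 0.20, 0.22} → fail.
RF (methods 1·2): 0.65 vs {0.28, 0.18, 0.50, 0.44, 0.20, 0.22} → pass.
2 of 4 fail.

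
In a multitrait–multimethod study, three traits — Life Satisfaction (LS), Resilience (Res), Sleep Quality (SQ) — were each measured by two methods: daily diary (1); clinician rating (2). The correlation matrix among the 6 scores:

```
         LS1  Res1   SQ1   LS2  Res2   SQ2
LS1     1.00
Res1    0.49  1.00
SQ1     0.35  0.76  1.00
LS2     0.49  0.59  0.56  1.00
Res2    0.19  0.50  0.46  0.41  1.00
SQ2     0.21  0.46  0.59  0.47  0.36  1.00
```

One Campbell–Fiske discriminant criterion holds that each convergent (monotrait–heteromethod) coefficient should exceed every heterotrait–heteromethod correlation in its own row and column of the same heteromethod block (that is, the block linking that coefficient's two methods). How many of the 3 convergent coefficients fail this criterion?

Each convergent coefficient versus the relevant comparison correlations:
LS (methods 1·2): 0.49 vs {0.19, 0.59, 0.21, 0.56} → fail.
Res (methods 1·2): 0.50 vs {0.59, 0.19, 0.46, 0.46} → fail.
SQ (methods 1·2): 0.59 vs {0.56, 0.21, 0.46, 0.46} → pass.
2 of 3 fail.

2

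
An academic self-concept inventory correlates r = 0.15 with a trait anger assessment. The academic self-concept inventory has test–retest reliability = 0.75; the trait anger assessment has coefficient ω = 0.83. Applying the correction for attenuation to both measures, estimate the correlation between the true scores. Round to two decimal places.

0.19

r_true = r_obs / √(r_xx · r_yy) = 0.15 / √(0.75 × 0.83) = 0.15 / √0.6225 = 0.15 / 0.7890 ≈ 0.19.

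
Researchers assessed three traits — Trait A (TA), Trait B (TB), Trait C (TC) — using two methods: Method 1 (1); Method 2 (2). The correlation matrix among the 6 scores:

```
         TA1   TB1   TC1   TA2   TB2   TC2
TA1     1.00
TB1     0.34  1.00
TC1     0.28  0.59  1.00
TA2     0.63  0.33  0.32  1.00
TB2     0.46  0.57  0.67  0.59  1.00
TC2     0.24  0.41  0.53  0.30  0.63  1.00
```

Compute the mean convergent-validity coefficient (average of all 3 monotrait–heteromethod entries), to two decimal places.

0.58

Convergent values: 0.63, 0.57, 0.53; mean = 1.73/3 = 0.58.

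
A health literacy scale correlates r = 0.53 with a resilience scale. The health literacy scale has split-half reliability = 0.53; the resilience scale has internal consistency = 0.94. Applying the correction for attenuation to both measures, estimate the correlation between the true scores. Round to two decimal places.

0.75

r_true = r_obs / √(r_xx · r_yy) = 0.53 / √(0.53 × 0.94) = 0.53 / √0.4982 = 0.53 / 0.7058 ≈ 0.75.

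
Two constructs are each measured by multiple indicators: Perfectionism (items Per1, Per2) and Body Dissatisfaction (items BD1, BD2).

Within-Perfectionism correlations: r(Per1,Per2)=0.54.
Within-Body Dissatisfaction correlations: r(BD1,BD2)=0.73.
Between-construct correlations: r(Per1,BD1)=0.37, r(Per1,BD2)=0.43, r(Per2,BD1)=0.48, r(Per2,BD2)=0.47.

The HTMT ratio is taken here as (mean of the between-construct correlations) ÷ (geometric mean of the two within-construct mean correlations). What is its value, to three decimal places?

0.697

Mean between = 1.75/4 = 0.4375.
Mean within-Per = 0.54/1 = 0.5400; mean within-BD = 0.73/1 = 0.7300.
Geometric mean = √(0.5400 × 0.7300) = 0.6279.
HTMT = 0.4375 / 0.6279 = 0.697.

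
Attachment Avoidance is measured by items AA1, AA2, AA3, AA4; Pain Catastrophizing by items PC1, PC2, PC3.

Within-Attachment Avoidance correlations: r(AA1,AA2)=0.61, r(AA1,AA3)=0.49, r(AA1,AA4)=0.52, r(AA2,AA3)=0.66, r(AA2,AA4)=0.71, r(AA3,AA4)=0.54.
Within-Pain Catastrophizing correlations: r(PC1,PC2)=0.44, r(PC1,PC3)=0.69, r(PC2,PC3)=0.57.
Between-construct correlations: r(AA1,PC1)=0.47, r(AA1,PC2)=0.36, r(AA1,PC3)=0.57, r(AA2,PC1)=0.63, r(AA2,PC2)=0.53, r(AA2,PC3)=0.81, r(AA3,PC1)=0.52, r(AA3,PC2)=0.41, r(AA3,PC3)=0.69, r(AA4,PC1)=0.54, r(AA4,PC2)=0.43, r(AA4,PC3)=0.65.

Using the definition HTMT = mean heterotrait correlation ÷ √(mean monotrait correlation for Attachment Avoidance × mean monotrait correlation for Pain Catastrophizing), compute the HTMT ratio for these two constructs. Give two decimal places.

0.95

Mean between = 6.61/12 = 0.5508.
Mean within-AA = 3.53/6 = 0.5883; mean within-PC = 1.70/3 = 0.5667.
Geometric mean = √(0.5883 × 0.5667) = 0.5774.
HTMT = 0.5508 / 0.5774 = 0.95.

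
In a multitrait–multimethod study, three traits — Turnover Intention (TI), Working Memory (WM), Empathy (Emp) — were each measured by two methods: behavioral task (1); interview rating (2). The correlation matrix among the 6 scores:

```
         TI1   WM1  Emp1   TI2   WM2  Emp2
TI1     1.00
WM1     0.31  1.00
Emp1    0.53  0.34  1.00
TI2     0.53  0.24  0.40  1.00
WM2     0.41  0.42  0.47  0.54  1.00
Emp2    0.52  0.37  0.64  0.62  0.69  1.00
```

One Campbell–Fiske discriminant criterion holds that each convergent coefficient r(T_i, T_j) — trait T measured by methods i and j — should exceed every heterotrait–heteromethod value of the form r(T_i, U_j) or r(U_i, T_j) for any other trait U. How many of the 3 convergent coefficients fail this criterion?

1

Convergent coefficients and their comparison sets:
TI (methods 1·2): 0.53 vs {0.41, 0.24, 0.52, 0.40} → pass.
WM (methods 1·2): 0.42 vs {0.24, 0.41, 0.37, 0.47} → fail.
Emp (methods 1·2): 0.64 vs {0.40, 0.52, 0.47, 0.37} → pass.
1 of 3 fail.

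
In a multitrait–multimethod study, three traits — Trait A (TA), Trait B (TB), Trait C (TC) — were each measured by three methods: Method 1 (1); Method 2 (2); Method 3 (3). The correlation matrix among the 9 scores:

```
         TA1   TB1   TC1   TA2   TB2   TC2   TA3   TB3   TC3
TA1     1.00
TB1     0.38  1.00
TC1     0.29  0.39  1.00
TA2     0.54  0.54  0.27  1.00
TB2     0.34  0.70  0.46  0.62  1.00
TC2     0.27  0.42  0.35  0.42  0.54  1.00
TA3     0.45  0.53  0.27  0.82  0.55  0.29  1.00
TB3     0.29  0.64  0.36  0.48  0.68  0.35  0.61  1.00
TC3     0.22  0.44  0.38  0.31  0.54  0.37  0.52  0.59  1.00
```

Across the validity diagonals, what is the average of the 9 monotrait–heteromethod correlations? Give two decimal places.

0.55

Convergent values: 0.54, 0.45, 0.82, 0.70, 0.64, 0.68, 0.35, 0.38, 0.37; mean = 4.93/9 = 0.55.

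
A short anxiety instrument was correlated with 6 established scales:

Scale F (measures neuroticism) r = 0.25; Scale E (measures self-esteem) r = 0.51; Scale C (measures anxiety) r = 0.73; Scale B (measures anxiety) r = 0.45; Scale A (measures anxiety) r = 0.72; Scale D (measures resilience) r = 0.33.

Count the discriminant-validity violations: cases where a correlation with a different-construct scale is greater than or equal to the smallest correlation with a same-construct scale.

Convergent (same construct = anxiety): Scale C, Scale B, Scale A.
Smallest convergent = 0.45. Discriminant values: 0.25, 0.51, 0.33; count ≥ 0.45 → 1.

1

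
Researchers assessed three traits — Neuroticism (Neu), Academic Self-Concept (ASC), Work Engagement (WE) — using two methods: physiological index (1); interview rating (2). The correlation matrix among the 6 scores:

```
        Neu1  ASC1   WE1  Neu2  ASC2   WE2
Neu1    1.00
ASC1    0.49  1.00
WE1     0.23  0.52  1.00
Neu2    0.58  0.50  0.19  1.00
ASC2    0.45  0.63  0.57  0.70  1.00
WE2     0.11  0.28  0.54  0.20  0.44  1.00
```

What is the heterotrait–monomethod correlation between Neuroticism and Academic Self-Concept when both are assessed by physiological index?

Different traits, same method: r(Neu1, ASC1) = 0.49.

0.49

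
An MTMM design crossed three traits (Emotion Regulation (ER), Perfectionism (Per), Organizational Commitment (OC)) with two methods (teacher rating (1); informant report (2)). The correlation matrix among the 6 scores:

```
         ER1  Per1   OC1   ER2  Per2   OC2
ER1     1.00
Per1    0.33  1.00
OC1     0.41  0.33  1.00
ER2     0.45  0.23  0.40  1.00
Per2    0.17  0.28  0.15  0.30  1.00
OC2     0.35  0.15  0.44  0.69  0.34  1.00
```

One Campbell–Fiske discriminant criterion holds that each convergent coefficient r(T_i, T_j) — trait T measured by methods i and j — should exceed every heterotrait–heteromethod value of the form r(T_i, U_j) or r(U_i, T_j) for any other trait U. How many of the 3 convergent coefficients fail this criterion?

0

Checking each validity diagonal entry against its comparison values:
ER (methods 1·2): 0.45 vs {0.17, 0.23, 0.35, 0.40} → pass.
Per (methods 1·2): 0.28 vs {0.23, 0.17, 0.15, 0.15} → pass.
OC (methods 1·2): 0.44 vs {0.40, 0.35, 0.15, 0.15} → pass.
0 of 3 fail.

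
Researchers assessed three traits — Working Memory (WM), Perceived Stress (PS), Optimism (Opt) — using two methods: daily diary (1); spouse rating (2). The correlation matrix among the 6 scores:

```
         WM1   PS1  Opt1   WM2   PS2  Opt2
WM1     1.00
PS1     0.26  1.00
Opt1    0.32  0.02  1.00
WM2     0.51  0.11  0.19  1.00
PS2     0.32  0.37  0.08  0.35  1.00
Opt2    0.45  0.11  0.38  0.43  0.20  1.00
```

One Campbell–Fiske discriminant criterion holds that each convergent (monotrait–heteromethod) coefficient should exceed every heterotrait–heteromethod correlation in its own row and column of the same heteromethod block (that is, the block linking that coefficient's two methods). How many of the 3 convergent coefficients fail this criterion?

1

Convergent coefficients and their comparison sets:
WM (methods 1·2): 0.51 vs {0.32, 0.11, 0.45, 0.19} → pass.
PS (methods 1·2): 0.37 vs {0.11, 0.32, 0.11, 0.08} → pass.
Opt (methods 1·2): 0.38 vs {0.19, 0.45, 0.08, 0.11} → fail.
1 of 3 fail.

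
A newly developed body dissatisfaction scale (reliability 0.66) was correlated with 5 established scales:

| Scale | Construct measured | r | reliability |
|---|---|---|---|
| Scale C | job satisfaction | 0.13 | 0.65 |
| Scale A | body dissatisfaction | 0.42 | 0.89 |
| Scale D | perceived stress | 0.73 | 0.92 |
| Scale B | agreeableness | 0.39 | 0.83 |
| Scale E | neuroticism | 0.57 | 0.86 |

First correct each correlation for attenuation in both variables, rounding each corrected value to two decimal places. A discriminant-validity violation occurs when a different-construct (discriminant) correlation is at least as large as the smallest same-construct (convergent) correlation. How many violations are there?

2

Disattenuated r (r / √(r_scale · r_new)):
  Scale C (disc): 0.13 / √(0.65·0.66) = 0.20
  Scale A (conv): 0.42 / √(0.89·0.66) = 0.55
  Scale D (disc): 0.73 / √(0.92·0.66) = 0.94
  Scale B (disc): 0.39 / √(0.83·0.66) = 0.53
  Scale E (disc): 0.57 / √(0.86·0.66) = 0.76
Smallest convergent = 0.55. Discriminant values: 0.20, 0.94, 0.53, 0.76; count ≥ 0.55 → 2.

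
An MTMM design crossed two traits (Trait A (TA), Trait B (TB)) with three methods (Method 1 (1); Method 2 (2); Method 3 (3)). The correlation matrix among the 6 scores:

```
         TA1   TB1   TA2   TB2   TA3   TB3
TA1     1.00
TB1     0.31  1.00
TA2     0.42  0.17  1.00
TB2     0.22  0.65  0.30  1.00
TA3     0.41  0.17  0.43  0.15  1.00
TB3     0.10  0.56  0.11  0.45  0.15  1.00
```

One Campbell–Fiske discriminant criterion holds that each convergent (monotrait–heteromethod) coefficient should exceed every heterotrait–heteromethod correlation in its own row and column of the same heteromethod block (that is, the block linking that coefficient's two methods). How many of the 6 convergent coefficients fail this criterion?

Convergent coefficients and their comparison sets:
TA (methods 1·2): 0.42 vs {0.22, 0.17} → pass.
TA (methods 1·3): 0.41 vs {0.10, 0.17} → pass.
TA (methods 2·3): 0.43 vs {0.11, 0.15} → pass.
TB (methods 1·2): 0.65 vs {0.17, 0.22} → pass.
TB (methods 1·3): 0.56 vs {0.17, 0.10} → pass.
TB (methods 2·3): 0.45 vs {0.15, 0.11} → pass.
0 of 6 fail.

0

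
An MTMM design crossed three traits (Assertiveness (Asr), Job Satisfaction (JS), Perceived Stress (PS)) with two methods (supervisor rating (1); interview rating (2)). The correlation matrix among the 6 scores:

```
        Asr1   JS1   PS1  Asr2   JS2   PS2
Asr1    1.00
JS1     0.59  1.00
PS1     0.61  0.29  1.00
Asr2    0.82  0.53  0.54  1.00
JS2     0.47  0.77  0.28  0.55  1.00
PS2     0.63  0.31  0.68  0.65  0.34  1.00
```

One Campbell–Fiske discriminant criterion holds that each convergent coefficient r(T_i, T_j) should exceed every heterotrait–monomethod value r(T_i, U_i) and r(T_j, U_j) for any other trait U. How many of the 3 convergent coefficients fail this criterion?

0

Checking each validity diagonal entry against its comparison values:
Asr (methods 1·2): 0.82 vs {0.59, 0.55, 0.61, 0.65} → pass.
JS (methods 1·2): 0.77 vs {0.59, 0.55, 0.29, 0.34} → pass.
PS (methods 1·2): 0.68 vs {0.61, 0.65, 0.29, 0.34} → pass.
0 of 3 fail.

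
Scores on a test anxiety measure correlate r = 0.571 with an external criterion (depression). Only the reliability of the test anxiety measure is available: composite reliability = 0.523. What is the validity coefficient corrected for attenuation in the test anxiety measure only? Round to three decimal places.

Single correction: r_c = r_obs / √r_xx = 0.571 / √0.523 = 0.571 / 0.7232 ≈ 0.790.

0.790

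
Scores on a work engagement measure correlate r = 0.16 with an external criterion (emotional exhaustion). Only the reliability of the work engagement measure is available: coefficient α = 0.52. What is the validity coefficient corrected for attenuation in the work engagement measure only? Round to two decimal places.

0.22

Single correction: r_c = r_obs / √r_xx = 0.16 / √0.52 = 0.16 / 0.7211 ≈ 0.22.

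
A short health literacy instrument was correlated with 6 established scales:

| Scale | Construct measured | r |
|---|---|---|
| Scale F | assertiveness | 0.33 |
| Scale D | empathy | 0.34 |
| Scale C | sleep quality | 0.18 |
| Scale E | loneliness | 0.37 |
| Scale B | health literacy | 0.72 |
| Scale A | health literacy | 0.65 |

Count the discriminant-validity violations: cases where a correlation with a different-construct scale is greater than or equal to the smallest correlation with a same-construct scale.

Convergent (same construct = health literacy): Scale B, Scale A.
Smallest convergent = 0.65. Discriminant values: 0.33, 0.34, 0.18, 0.37; count ≥ 0.65 → 0.

0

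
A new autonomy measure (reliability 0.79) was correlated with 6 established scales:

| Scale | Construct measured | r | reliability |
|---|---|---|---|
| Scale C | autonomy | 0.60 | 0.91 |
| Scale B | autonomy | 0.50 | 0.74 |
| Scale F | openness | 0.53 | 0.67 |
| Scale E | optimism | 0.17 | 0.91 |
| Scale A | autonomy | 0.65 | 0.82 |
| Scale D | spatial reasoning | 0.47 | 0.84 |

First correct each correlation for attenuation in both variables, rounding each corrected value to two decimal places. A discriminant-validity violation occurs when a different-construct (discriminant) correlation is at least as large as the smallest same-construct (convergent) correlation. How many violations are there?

Disattenuated r (r / √(r_scale · r_new)):
  Scale C (conv): 0.60 / √(0.91·0.79) = 0.71
  Scale B (conv): 0.50 / √(0.74·0.79) = 0.65
  Scale F (disc): 0.53 / √(0.67·0.79) = 0.73
  Scale E (disc): 0.17 / √(0.91·0.79) = 0.20
  Scale A (conv): 0.65 / √(0.82·0.79) = 0.81
  Scale D (disc): 0.47 / √(0.84·0.79) = 0.58
Smallest convergent = 0.65. Discriminant values: 0.73, 0.20, 0.58; count ≥ 0.65 → 1.

1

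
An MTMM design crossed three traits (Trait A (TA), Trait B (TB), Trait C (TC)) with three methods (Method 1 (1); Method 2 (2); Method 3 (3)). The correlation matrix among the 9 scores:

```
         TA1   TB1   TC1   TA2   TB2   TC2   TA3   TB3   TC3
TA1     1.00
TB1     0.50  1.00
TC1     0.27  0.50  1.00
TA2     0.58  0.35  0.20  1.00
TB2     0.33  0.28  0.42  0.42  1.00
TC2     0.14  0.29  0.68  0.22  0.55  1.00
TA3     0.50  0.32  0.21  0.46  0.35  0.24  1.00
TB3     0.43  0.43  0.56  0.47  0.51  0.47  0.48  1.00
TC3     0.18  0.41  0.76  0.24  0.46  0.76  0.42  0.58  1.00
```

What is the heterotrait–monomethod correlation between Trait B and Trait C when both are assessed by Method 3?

0.58

Different traits, same method: r(TB3, TC3) = 0.58.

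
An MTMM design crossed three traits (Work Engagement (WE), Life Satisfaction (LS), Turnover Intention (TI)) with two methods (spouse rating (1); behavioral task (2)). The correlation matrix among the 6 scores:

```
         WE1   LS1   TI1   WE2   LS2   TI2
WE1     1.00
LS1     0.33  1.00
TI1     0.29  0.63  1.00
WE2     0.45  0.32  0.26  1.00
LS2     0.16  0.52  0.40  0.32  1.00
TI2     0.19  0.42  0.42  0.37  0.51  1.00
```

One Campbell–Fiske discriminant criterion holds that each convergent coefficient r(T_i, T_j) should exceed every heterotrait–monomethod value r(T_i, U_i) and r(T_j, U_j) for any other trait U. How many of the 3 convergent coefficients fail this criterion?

Each convergent coefficient versus the relevant comparison correlations:
WE (methods 1·2): 0.45 vs {0.33, 0.32, 0.29, 0.37} → pass.
LS (methods 1·2): 0.52 vs {0.33, 0.32, 0.63, 0.51} → fail.
TI (methods 1·2): 0.42 vs {0.29, 0.37, 0.63, 0.51} → fail.
2 of 3 fail.

2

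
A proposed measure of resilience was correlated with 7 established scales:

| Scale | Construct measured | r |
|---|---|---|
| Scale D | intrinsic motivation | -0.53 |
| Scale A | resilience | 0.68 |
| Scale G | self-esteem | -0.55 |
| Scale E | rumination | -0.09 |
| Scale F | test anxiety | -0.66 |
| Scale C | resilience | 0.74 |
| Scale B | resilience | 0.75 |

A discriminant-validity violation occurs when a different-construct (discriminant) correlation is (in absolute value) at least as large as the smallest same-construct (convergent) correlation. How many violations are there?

0

Convergent (same construct = resilience): Scale A, Scale C, Scale B.
Smallest convergent = 0.68. Discriminant |r|: 0.53, 0.55, 0.09, 0.66; count ≥ 0.68 → 0.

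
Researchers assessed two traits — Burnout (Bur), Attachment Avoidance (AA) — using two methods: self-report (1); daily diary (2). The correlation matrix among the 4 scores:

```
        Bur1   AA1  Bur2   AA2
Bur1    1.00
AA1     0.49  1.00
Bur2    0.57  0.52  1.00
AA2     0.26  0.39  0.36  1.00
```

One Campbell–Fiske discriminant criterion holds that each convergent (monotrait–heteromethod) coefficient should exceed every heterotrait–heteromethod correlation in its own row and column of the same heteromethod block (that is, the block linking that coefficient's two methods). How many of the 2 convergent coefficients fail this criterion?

Each convergent coefficient versus the relevant comparison correlations:
Bur (methods 1·2): 0.57 vs {0.26, 0.52} → pass.
AA (methods 1·2): 0.39 vs {0.52, 0.26} → fail.
1 of 2 fail.

1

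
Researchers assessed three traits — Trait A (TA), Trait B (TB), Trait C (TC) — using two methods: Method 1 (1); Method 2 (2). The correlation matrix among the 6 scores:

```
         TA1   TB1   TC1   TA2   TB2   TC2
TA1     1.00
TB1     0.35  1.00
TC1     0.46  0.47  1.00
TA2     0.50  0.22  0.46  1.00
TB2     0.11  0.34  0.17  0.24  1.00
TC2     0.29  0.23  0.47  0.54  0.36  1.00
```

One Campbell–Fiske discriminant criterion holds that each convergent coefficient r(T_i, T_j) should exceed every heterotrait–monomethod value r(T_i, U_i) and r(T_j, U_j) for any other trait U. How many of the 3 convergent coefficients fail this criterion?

Each convergent coefficient versus the relevant comparison correlations:
TA (methods 1·2): 0.50 vs {0.35, 0.24, 0.46, 0.54} → fail.
TB (methods 1·2): 0.34 vs {0.35, 0.24, 0.47, 0.36} → fail.
TC (methods 1·2): 0.47 vs {0.46, 0.54, 0.47, 0.36} → fail.
3 of 3 fail.

3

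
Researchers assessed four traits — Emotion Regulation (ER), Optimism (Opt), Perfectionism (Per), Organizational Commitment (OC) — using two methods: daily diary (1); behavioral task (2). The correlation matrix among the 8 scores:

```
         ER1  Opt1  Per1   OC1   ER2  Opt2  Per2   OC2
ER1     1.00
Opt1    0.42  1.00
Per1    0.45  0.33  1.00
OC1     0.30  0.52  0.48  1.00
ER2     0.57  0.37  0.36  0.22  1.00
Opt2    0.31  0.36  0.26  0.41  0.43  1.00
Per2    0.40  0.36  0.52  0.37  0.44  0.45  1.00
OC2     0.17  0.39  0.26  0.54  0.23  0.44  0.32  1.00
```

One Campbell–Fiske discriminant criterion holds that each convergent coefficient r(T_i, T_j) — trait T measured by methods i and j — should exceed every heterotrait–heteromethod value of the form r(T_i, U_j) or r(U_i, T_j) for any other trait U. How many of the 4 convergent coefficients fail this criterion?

1

Convergent coefficients and their comparison sets:
ER (methods 1·2): 0.57 vs {0.31, 0.37, 0.40, 0.36, 0.17, 0.22} → pass.
Opt (methods 1·2): 0.36 vs {0.37, 0.31, 0.36, 0.26, 0.39, 0.41} → fail.
Per (methods 1·2): 0.52 vs {0.36, 0.40, 0.26, 0.36, 0.26, 0.37} → pass.
OC (methods 1·2): 0.54 vs {0.22, 0.17, 0.41, 0.39, 0.37, 0.26} → pass.
1 of 4 fail.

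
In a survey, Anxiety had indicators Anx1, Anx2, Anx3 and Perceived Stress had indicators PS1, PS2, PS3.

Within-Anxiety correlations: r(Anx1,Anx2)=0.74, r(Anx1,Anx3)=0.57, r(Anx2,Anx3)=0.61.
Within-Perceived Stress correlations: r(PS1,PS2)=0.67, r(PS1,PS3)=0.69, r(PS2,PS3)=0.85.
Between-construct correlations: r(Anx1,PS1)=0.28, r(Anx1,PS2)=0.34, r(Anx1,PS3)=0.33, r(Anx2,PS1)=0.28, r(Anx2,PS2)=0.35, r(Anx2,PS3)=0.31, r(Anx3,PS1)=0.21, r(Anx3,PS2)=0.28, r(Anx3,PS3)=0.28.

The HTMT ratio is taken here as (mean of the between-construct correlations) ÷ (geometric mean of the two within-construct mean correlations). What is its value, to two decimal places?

Mean between = 2.66/9 = 0.2956.
Mean within-Anx = 1.92/3 = 0.6400; mean within-PS = 2.21/3 = 0.7367.
Geometric mean = √(0.6400 × 0.7367) = 0.6866.
HTMT = 0.2956 / 0.6866 = 0.43.

0.43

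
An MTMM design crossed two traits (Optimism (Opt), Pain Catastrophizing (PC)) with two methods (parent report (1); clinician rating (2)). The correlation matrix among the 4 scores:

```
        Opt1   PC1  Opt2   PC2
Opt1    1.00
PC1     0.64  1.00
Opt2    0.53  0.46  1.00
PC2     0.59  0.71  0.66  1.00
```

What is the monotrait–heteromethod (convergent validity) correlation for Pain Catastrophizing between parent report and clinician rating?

Same trait (PC), different methods: r(PC1, PC2) = 0.71.

0.71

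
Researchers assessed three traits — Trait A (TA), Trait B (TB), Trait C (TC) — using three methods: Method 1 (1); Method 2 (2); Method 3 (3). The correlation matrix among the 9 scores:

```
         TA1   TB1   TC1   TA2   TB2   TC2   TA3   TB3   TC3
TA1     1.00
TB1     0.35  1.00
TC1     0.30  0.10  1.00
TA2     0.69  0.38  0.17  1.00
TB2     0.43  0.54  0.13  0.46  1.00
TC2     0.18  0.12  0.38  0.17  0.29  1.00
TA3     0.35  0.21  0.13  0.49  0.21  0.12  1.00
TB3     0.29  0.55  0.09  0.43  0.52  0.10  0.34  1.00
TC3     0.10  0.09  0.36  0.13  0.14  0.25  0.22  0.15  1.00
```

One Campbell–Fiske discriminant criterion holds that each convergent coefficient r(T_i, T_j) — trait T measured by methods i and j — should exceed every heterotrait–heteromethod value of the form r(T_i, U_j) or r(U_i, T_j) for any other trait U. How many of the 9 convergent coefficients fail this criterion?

0

Each convergent coefficient versus the relevant comparison correlations:
TA (methods 1·2): 0.69 vs {0.43, 0.38, 0.18, 0.17} → pass.
TA (methods 1·3): 0.35 vs {0.29, 0.21, 0.10, 0.13} → pass.
TA (methods 2·3): 0.49 vs {0.43, 0.21, 0.13, 0.12} → pass.
TB (methods 1·2): 0.54 vs {0.38, 0.43, 0.12, 0.13} → pass.
TB (methods 1·3): 0.55 vs {0.21, 0.29, 0.09, 0.09} → pass.
TB (methods 2·3): 0.52 vs {0.21, 0.43, 0.14, 0.10} → pass.
TC (methods 1·2): 0.38 vs {0.17, 0.18, 0.13, 0.12} → pass.
TC (methods 1·3): 0.36 vs {0.13, 0.10, 0.09, 0.09} → pass.
TC (methods 2·3): 0.25 vs {0.12, 0.13, 0.10, 0.14} → pass.
0 of 9 fail.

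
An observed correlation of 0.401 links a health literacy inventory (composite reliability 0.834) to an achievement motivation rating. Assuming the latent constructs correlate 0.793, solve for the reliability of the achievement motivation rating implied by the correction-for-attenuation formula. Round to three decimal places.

r_true = r_obs / √(r_xx · r_yy) ⇒ 0.793 = 0.401 / √(0.834 · r_yy).
√(0.834 · r_yy) = 0.401 / 0.793 = 0.5057; 0.834 · r_yy = 0.2557; r_yy = 0.2557 / 0.834 ≈ 0.307.

0.307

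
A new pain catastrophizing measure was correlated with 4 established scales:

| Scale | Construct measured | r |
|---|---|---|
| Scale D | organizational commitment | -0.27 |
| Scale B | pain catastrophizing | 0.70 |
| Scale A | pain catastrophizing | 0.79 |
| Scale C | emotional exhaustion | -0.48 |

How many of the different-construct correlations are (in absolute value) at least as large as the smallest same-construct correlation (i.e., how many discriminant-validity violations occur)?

Convergent (same construct = pain catastrophizing): Scale B, Scale A.
Smallest convergent = 0.70. Discriminant |r|: 0.27, 0.48; count ≥ 0.70 → 0.

0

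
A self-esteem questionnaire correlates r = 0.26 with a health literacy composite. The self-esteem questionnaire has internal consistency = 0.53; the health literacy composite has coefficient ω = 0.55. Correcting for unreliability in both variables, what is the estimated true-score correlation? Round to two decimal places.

r_true = r_obs / √(r_xx · r_yy) = 0.26 / √(0.53 × 0.55) = 0.26 / √0.2915 = 0.26 / 0.5399 ≈ 0.48.

0.48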